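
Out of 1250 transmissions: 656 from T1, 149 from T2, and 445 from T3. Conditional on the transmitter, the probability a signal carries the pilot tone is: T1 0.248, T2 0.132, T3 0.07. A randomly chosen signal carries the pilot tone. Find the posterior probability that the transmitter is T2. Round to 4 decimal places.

0.0921

By Bayes' rule, posterior ∝ prior × likelihood:
  T1: 0.5248 × 0.248 = 0.1301504
  T2: 0.1192 × 0.132 = 0.0157344
  T3: 0.356 × 0.07 = 0.02492
Total = 0.1708048.
P(T2 | evidence) = 0.0157344 / 0.1708048 ≈ 0.0921.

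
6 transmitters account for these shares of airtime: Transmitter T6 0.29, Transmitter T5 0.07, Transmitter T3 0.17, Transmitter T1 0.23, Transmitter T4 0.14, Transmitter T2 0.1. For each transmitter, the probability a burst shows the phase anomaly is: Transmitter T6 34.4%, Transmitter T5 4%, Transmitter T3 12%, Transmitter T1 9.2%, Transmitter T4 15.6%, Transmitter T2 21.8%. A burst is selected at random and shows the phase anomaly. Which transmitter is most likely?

Compute prior × likelihood for every hypothesis:
  Transmitter T6: 0.29 × 0.344 = 0.09976
  Transmitter T5: 0.07 × 0.04 = 0.0028
  Transmitter T3: 0.17 × 0.12 = 0.0204
  Transmitter T1: 0.23 × 0.092 = 0.02116
  Transmitter T4: 0.14 × 0.156 = 0.02184
  Transmitter T2: 0.1 × 0.218 = 0.0218
Normalizing constant = 0.18776.
Largest term belongs to Transmitter T6, so Transmitter T6 is most probable.

Transmitter T6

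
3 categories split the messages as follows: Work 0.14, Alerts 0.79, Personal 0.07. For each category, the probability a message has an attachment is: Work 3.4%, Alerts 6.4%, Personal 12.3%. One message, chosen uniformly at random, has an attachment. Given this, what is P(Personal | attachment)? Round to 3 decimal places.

By Bayes' rule, posterior ∝ prior × likelihood:
  Work: 0.14 × 0.034 = 0.00476
  Alerts: 0.79 × 0.064 = 0.05056
  Personal: 0.07 × 0.123 = 0.00861
Sum = 0.06393.
P(Personal | evidence) = 0.00861 / 0.06393 ≈ 0.135.

0.135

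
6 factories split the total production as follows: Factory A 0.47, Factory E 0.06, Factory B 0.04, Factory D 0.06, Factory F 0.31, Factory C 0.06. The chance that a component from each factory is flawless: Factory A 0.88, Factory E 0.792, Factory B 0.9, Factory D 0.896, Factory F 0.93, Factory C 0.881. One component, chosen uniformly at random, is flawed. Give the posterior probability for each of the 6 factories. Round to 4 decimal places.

Factory A 0.5224, Factory E 0.1156, Factory B 0.0371, Factory D 0.0578, Factory F 0.2010, Factory C 0.0661

Taking complements, P(flawed | each) = Factory A 0.12, Factory E 0.208, Factory B 0.1, Factory D 0.104, Factory F 0.07, Factory C 0.119.
Unnormalized posteriors (prior × likelihood):
  Factory A: 0.47 × 0.12 = 0.0564
  Factory E: 0.06 × 0.208 = 0.01248
  Factory B: 0.04 × 0.1 = 0.004
  Factory D: 0.06 × 0.104 = 0.00624
  Factory F: 0.31 × 0.07 = 0.0217
  Factory C: 0.06 × 0.119 = 0.00714
Total = 0.10796.
P(Factory A | flawed) = 0.0564/0.10796 ≈ 0.5224
P(Factory E | flawed) = 0.01248/0.10796 ≈ 0.1156
P(Factory B | flawed) = 0.004/0.10796 ≈ 0.0371
P(Factory D | flawed) = 0.00624/0.10796 ≈ 0.0578
P(Factory F | flawed) = 0.0217/0.10796 ≈ 0.2010
P(Factory C | flawed) = 0.00714/0.10796 ≈ 0.0661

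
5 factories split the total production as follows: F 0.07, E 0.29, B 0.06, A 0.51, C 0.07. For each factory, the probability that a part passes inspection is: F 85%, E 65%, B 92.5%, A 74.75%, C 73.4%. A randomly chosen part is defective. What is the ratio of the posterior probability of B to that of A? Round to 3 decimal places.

Taking complements, P(defective | each) = F 0.15, E 0.35, B 0.075, A 0.2525, C 0.266.
Prior × likelihood for each hypothesis:
  F: 0.07 × 0.15 = 0.0105
  E: 0.29 × 0.35 = 0.1015
  B: 0.06 × 0.075 = 0.0045
  A: 0.51 × 0.2525 = 0.128775
  C: 0.07 × 0.266 = 0.01862
Total = 0.263895.
The ratio is 0.0045 / 0.128775 (the normalizer cancels) = 0.035.

0.035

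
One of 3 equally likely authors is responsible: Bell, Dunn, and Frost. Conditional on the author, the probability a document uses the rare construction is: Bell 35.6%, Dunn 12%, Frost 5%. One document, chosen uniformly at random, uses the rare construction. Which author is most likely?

Since the prior is uniform, the posterior is proportional to the likelihood:
  Bell: 0.356
  Dunn: 0.12
  Frost: 0.05
Sum = 0.526.
Largest term belongs to Bell, so Bell is most probable.

Bell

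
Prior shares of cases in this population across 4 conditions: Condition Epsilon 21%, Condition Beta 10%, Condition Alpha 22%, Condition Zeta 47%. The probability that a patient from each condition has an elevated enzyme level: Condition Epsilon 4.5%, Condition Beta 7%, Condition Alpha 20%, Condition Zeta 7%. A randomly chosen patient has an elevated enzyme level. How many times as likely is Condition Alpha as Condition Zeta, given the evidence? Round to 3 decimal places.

By Bayes' rule, posterior ∝ prior × likelihood:
  Condition Epsilon: 0.21 × 0.045 = 0.00945
  Condition Beta: 0.1 × 0.07 = 0.007
  Condition Alpha: 0.22 × 0.2 = 0.044
  Condition Zeta: 0.47 × 0.07 = 0.0329
Normalizing constant = 0.09335.
The ratio is 0.044 / 0.0329 (the normalizer cancels) = 1.337.

1.337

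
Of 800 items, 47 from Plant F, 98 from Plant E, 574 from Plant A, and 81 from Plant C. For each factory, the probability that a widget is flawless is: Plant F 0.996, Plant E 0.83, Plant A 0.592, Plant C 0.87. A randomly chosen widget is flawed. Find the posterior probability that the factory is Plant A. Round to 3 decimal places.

Taking complements, P(flawed | each) = Plant F 0.004, Plant E 0.17, Plant A 0.408, Plant C 0.13.
Compute prior × likelihood for every hypothesis:
  Plant F: 0.05875 × 0.004 = 0.000235
  Plant E: 0.1225 × 0.17 = 0.020825
  Plant A: 0.7175 × 0.408 = 0.29274
  Plant C: 0.10125 × 0.13 = 0.0131625
Total = 0.3269625.
P(Plant A | evidence) = 0.29274 / 0.3269625 ≈ 0.895.

0.895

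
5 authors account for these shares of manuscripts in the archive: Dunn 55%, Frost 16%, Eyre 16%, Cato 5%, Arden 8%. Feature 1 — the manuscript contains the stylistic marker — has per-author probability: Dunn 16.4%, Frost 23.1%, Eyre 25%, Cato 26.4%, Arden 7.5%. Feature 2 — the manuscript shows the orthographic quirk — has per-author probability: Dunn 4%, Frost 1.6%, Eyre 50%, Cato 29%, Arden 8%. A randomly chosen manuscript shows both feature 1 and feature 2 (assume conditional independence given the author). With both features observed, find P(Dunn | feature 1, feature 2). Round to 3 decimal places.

0.127

Unnormalized posteriors (prior × likelihood):
  Dunn: 0.55 × 0.164 × 0.04 = 0.003608
  Frost: 0.16 × 0.231 × 0.016 = 0.00059136
  Eyre: 0.16 × 0.25 × 0.5 = 0.02
  Cato: 0.05 × 0.264 × 0.29 = 0.003828
  Arden: 0.08 × 0.075 × 0.08 = 0.00048
Total = 0.02850736.
P(Dunn | evidence) = 0.003608 / 0.02850736 ≈ 0.127.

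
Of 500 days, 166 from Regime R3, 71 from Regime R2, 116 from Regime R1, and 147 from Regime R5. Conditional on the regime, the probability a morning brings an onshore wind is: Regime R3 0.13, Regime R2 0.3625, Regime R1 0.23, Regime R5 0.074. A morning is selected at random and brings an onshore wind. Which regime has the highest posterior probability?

Regime R1

By Bayes' rule, posterior ∝ prior × likelihood:
  Regime R3: 0.332 × 0.13 = 0.04316
  Regime R2: 0.142 × 0.3625 = 0.051475
  Regime R1: 0.232 × 0.23 = 0.05336
  Regime R5: 0.294 × 0.074 = 0.021756
Normalizing constant = 0.169751.
Largest term belongs to Regime R1, so Regime R1 is most probable.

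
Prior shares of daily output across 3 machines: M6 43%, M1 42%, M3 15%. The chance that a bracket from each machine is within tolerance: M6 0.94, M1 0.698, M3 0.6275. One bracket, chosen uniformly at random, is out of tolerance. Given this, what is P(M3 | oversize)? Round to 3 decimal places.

0.268

Taking complements, P(oversize | each) = M6 0.06, M1 0.302, M3 0.3725.
Prior × likelihood for each hypothesis:
  M6: 0.43 × 0.06 = 0.0258
  M1: 0.42 × 0.302 = 0.12684
  M3: 0.15 × 0.3725 = 0.055875
Normalizing constant = 0.208515.
P(M3 | evidence) = 0.055875 / 0.208515 ≈ 0.268.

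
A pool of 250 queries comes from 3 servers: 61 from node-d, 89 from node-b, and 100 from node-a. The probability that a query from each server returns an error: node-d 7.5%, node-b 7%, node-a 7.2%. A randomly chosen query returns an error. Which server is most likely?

By Bayes' rule, posterior ∝ prior × likelihood:
  node-d: 0.244 × 0.075 = 0.0183
  node-b: 0.356 × 0.07 = 0.02492
  node-a: 0.4 × 0.072 = 0.0288
Total = 0.07202.
Largest term belongs to node-a, so node-a is most probable.

node-a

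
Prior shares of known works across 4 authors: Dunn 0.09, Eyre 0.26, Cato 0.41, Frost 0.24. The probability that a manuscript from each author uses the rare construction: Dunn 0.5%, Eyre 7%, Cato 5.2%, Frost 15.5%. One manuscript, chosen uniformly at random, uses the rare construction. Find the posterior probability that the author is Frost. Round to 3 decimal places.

0.482

Compute prior × likelihood for every hypothesis:
  Dunn: 0.09 × 0.005 = 0.00045
  Eyre: 0.26 × 0.07 = 0.0182
  Cato: 0.41 × 0.052 = 0.02132
  Frost: 0.24 × 0.155 = 0.0372
Normalizing constant = 0.07717.
P(Frost | evidence) = 0.0372 / 0.07717 ≈ 0.482.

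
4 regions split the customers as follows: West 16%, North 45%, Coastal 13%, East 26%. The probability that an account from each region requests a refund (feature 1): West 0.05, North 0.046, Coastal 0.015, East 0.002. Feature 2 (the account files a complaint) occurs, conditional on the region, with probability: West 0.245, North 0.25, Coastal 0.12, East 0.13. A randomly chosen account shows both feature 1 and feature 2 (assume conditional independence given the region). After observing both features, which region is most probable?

Prior × likelihood for each hypothesis:
  West: 0.16 × 0.05 × 0.245 = 0.00196
  North: 0.45 × 0.046 × 0.25 = 0.005175
  Coastal: 0.13 × 0.015 × 0.12 = 0.000234
  East: 0.26 × 0.002 × 0.13 = 0.0000676
Total = 0.0074366.
Largest term belongs to North, so North is most probable.

North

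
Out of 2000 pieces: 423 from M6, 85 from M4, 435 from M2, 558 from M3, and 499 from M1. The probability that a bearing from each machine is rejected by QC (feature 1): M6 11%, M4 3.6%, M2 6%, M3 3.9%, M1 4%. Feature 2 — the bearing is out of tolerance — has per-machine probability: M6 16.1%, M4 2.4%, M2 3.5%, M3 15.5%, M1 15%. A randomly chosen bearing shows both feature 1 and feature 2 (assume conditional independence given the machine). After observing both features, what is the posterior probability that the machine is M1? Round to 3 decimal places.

Compute prior × likelihood for every hypothesis:
  M6: 0.2115 × 0.11 × 0.161 = 0.003745665
  M4: 0.0425 × 0.036 × 0.024 = 0.00003672
  M2: 0.2175 × 0.06 × 0.035 = 0.00045675
  M3: 0.279 × 0.039 × 0.155 = 0.001686555
  M1: 0.2495 × 0.04 × 0.15 = 0.001497
Total = 0.00742269.
P(M1 | evidence) = 0.001497 / 0.00742269 ≈ 0.202.

0.202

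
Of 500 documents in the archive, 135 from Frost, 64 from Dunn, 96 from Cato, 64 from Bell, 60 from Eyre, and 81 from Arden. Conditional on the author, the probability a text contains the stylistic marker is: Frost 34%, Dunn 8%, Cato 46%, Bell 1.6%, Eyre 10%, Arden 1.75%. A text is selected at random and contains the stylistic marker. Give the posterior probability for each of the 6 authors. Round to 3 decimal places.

Frost 0.443, Dunn 0.049, Cato 0.426, Bell 0.010, Eyre 0.058, Arden 0.014

Prior × likelihood for each hypothesis:
  Frost: 0.27 × 0.34 = 0.0918
  Dunn: 0.128 × 0.08 = 0.01024
  Cato: 0.192 × 0.46 = 0.08832
  Bell: 0.128 × 0.016 = 0.002048
  Eyre: 0.12 × 0.1 = 0.012
  Arden: 0.162 × 0.0175 = 0.002835
Sum = 0.207243.
P(Frost | marker) = 0.0918/0.207243 ≈ 0.443
P(Dunn | marker) = 0.01024/0.207243 ≈ 0.049
P(Cato | marker) = 0.08832/0.207243 ≈ 0.426
P(Bell | marker) = 0.002048/0.207243 ≈ 0.010
P(Eyre | marker) = 0.012/0.207243 ≈ 0.058
P(Arden | marker) = 0.002835/0.207243 ≈ 0.014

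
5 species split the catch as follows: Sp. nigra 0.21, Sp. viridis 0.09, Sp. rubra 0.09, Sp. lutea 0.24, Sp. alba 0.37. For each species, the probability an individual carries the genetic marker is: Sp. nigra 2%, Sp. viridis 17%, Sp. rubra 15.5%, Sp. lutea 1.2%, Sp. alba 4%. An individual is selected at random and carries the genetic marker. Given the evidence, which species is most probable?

Compute prior × likelihood for every hypothesis:
  Sp. nigra: 0.21 × 0.02 = 0.0042
  Sp. viridis: 0.09 × 0.17 = 0.0153
  Sp. rubra: 0.09 × 0.155 = 0.01395
  Sp. lutea: 0.24 × 0.012 = 0.00288
  Sp. alba: 0.37 × 0.04 = 0.0148
Normalizing constant = 0.05113.
Largest term belongs to Sp. viridis, so Sp. viridis is most probable.

Sp. viridis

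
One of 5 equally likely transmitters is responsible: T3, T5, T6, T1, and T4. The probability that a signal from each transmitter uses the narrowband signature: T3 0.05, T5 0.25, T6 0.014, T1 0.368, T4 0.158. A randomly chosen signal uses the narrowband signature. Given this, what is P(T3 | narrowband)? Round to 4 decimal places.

0.0595

With a uniform prior (1/5 each), posterior ∝ likelihood:
  T3: 0.05
  T5: 0.25
  T6: 0.014
  T1: 0.368
  T4: 0.158
Normalizing constant = 0.84.
P(T3 | evidence) = 0.05 / 0.84 ≈ 0.0595.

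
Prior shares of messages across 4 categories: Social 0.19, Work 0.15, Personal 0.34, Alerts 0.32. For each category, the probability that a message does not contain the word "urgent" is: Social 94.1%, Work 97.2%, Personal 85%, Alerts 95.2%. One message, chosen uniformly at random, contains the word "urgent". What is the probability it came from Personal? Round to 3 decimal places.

Taking complements, P(urgent-flag | each) = Social 0.059, Work 0.028, Personal 0.15, Alerts 0.048.
Compute prior × likelihood for every hypothesis:
  Social: 0.19 × 0.059 = 0.01121
  Work: 0.15 × 0.028 = 0.0042
  Personal: 0.34 × 0.15 = 0.051
  Alerts: 0.32 × 0.048 = 0.01536
Total = 0.08177.
P(Personal | evidence) = 0.051 / 0.08177 ≈ 0.624.

0.624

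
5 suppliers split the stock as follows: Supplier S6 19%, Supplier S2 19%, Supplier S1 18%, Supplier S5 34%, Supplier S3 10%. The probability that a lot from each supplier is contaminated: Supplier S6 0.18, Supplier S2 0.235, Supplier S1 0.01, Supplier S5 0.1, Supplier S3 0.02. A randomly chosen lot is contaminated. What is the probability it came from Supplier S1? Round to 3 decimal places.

0.015

Compute prior × likelihood for every hypothesis:
  Supplier S6: 0.19 × 0.18 = 0.0342
  Supplier S2: 0.19 × 0.235 = 0.04465
  Supplier S1: 0.18 × 0.01 = 0.0018
  Supplier S5: 0.34 × 0.1 = 0.034
  Supplier S3: 0.1 × 0.02 = 0.002
Sum = 0.11665.
P(Supplier S1 | evidence) = 0.0018 / 0.11665 ≈ 0.015.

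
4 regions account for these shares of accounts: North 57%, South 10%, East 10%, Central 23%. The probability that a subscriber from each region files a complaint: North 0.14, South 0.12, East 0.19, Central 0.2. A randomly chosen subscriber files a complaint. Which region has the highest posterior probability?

North

Unnormalized posteriors (prior × likelihood):
  North: 0.57 × 0.14 = 0.0798
  South: 0.1 × 0.12 = 0.012
  East: 0.1 × 0.19 = 0.019
  Central: 0.23 × 0.2 = 0.046
Sum = 0.1568.
Largest term belongs to North, so North is most probable.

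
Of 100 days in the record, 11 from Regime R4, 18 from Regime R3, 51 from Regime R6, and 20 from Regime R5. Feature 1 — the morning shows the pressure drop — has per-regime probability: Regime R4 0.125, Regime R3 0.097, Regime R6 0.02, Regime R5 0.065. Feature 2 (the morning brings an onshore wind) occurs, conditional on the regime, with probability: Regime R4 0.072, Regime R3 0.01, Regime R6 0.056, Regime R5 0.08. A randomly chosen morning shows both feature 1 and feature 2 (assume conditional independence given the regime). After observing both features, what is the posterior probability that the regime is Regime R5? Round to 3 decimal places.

0.375

Prior × likelihood for each hypothesis:
  Regime R4: 0.11 × 0.125 × 0.072 = 0.00099
  Regime R3: 0.18 × 0.097 × 0.01 = 0.0001746
  Regime R6: 0.51 × 0.02 × 0.056 = 0.0005712
  Regime R5: 0.2 × 0.065 × 0.08 = 0.00104
Total = 0.0027758.
P(Regime R5 | evidence) = 0.00104 / 0.0027758 ≈ 0.375.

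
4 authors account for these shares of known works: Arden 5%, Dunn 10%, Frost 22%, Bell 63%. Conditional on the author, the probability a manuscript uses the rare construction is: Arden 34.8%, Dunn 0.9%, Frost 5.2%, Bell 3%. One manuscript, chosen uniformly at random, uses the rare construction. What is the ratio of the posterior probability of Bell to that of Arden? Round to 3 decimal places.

Prior × likelihood for each hypothesis:
  Arden: 0.05 × 0.348 = 0.0174
  Dunn: 0.1 × 0.009 = 0.0009
  Frost: 0.22 × 0.052 = 0.01144
  Bell: 0.63 × 0.03 = 0.0189
Normalizing constant = 0.04864.
The ratio is 0.0189 / 0.0174 (the normalizer cancels) = 1.086.

1.086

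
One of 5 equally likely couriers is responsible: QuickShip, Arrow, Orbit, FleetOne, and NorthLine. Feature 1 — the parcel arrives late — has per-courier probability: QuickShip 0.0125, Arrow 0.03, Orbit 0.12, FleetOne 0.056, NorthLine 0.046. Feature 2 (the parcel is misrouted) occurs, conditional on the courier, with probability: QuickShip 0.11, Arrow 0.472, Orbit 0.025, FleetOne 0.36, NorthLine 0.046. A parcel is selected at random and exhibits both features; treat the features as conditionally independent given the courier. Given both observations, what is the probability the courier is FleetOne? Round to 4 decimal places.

0.4940

Since the prior is uniform, the posterior is proportional to the likelihood:
  QuickShip: 0.0125 × 0.11 = 0.001375
  Arrow: 0.03 × 0.472 = 0.01416
  Orbit: 0.12 × 0.025 = 0.003
  FleetOne: 0.056 × 0.36 = 0.02016
  NorthLine: 0.046 × 0.046 = 0.002116
Total = 0.040811.
P(FleetOne | evidence) = 0.02016 / 0.040811 ≈ 0.4940.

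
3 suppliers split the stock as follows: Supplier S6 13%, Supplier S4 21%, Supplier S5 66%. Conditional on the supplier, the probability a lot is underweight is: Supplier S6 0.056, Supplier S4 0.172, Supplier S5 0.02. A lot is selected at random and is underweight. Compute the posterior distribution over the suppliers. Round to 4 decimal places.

Prior × likelihood for each hypothesis:
  Supplier S6: 0.13 × 0.056 = 0.00728
  Supplier S4: 0.21 × 0.172 = 0.03612
  Supplier S5: 0.66 × 0.02 = 0.0132
Normalizing constant = 0.0566.
P(Supplier S6 | underweight) = 0.00728/0.0566 ≈ 0.1286
P(Supplier S4 | underweight) = 0.03612/0.0566 ≈ 0.6382
P(Supplier S5 | underweight) = 0.0132/0.0566 ≈ 0.2332

Supplier S6 0.1286, Supplier S4 0.6382, Supplier S5 0.2332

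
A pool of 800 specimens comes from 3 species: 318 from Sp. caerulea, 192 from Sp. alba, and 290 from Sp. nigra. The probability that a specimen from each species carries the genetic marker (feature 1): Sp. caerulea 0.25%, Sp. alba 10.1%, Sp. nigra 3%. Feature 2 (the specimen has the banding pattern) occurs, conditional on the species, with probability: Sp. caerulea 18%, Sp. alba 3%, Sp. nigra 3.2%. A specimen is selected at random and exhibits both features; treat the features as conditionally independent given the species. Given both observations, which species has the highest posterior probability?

Sp. alba

Compute prior × likelihood for every hypothesis:
  Sp. caerulea: 0.3975 × 0.0025 × 0.18 = 0.000178875
  Sp. alba: 0.24 × 0.101 × 0.03 = 0.0007272
  Sp. nigra: 0.3625 × 0.03 × 0.032 = 0.000348
Total = 0.001254075.
Largest term belongs to Sp. alba, so Sp. alba is most probable.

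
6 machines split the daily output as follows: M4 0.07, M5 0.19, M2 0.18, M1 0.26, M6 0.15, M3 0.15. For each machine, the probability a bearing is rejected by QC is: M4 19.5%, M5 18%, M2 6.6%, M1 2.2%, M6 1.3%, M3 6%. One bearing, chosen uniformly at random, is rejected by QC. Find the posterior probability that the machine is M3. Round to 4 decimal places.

0.1178

Compute prior × likelihood for every hypothesis:
  M4: 0.07 × 0.195 = 0.01365
  M5: 0.19 × 0.18 = 0.0342
  M2: 0.18 × 0.066 = 0.01188
  M1: 0.26 × 0.022 = 0.00572
  M6: 0.15 × 0.013 = 0.00195
  M3: 0.15 × 0.06 = 0.009
Total = 0.0764.
P(M3 | evidence) = 0.009 / 0.0764 ≈ 0.1178.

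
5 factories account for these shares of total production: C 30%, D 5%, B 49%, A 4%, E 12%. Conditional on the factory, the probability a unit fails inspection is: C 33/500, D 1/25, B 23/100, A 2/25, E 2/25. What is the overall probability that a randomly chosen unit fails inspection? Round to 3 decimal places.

0.147

Unnormalized posteriors (prior × likelihood):
  C: 0.3 × 0.066 = 0.0198
  D: 0.05 × 0.04 = 0.002
  B: 0.49 × 0.23 = 0.1127
  A: 0.04 × 0.08 = 0.0032
  E: 0.12 × 0.08 = 0.0096
P(nonconforming) = 0.0198 + 0.002 + 0.1127 + 0.0032 + 0.0096 = 0.1473 → 0.147.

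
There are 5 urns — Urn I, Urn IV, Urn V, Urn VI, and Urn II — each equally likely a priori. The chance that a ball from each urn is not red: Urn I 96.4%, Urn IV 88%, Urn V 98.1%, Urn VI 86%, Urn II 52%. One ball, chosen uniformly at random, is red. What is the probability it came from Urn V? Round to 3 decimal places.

Taking complements, P(red | each) = Urn I 0.036, Urn IV 0.12, Urn V 0.019, Urn VI 0.14, Urn II 0.48.
Since the prior is uniform, the posterior is proportional to the likelihood:
  Urn I: 0.036
  Urn IV: 0.12
  Urn V: 0.019
  Urn VI: 0.14
  Urn II: 0.48
Sum = 0.795.
P(Urn V | evidence) = 0.019 / 0.795 ≈ 0.024.

0.024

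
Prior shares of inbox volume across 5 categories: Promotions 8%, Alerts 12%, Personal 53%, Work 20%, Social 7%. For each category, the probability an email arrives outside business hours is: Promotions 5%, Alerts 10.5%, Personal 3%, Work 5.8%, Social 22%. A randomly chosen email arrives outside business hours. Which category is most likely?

By Bayes' rule, posterior ∝ prior × likelihood:
  Promotions: 0.08 × 0.05 = 0.004
  Alerts: 0.12 × 0.105 = 0.0126
  Personal: 0.53 × 0.03 = 0.0159
  Work: 0.2 × 0.058 = 0.0116
  Social: 0.07 × 0.22 = 0.0154
Total = 0.0595.
Largest term belongs to Personal, so Personal is most probable.

Personal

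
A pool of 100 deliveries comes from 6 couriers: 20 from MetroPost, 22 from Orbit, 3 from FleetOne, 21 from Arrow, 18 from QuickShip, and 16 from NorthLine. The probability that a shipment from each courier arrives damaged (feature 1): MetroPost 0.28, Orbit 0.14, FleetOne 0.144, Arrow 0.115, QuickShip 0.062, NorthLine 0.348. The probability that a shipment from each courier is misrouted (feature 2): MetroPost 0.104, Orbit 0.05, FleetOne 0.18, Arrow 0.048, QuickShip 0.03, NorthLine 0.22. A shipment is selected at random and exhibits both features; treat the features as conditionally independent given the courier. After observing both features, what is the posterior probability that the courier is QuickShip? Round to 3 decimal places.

0.015

Compute prior × likelihood for every hypothesis:
  MetroPost: 0.2 × 0.28 × 0.104 = 0.005824
  Orbit: 0.22 × 0.14 × 0.05 = 0.00154
  FleetOne: 0.03 × 0.144 × 0.18 = 0.0007776
  Arrow: 0.21 × 0.115 × 0.048 = 0.0011592
  QuickShip: 0.18 × 0.062 × 0.03 = 0.0003348
  NorthLine: 0.16 × 0.348 × 0.22 = 0.0122496
Normalizing constant = 0.0218852.
P(QuickShip | evidence) = 0.0003348 / 0.0218852 ≈ 0.015.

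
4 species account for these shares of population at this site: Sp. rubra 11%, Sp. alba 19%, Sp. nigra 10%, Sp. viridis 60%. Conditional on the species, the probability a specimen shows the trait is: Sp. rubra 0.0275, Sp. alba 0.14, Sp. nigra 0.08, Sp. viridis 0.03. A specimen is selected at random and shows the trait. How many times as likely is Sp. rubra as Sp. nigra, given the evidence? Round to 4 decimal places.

0.3781

Compute prior × likelihood for every hypothesis:
  Sp. rubra: 0.11 × 0.0275 = 0.003025
  Sp. alba: 0.19 × 0.14 = 0.0266
  Sp. nigra: 0.1 × 0.08 = 0.008
  Sp. viridis: 0.6 × 0.03 = 0.018
Sum = 0.055625.
The ratio is 0.003025 / 0.008 (the normalizer cancels) = 0.3781.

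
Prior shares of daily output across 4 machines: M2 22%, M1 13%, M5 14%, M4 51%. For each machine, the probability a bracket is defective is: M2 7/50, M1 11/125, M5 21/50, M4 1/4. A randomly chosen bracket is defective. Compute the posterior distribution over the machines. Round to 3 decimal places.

Compute prior × likelihood for every hypothesis:
  M2: 0.22 × 0.14 = 0.0308
  M1: 0.13 × 0.088 = 0.01144
  M5: 0.14 × 0.42 = 0.0588
  M4: 0.51 × 0.25 = 0.1275
Normalizing constant = 0.22854.
P(M2 | defective) = 0.0308/0.22854 ≈ 0.135
P(M1 | defective) = 0.01144/0.22854 ≈ 0.050
P(M5 | defective) = 0.0588/0.22854 ≈ 0.257
P(M4 | defective) = 0.1275/0.22854 ≈ 0.558

M2 0.135, M1 0.050, M5 0.257, M4 0.558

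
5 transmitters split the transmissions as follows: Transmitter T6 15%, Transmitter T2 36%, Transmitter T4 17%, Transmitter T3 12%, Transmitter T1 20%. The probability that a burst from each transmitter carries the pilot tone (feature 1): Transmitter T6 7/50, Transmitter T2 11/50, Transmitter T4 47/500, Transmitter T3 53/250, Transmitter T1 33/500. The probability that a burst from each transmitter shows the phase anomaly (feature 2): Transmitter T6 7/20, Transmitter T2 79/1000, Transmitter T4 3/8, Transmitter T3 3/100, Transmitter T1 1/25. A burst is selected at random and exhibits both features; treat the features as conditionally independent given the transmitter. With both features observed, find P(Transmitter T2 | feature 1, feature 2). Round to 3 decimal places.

0.300

By Bayes' rule, posterior ∝ prior × likelihood:
  Transmitter T6: 0.15 × 0.14 × 0.35 = 0.00735
  Transmitter T2: 0.36 × 0.22 × 0.079 = 0.0062568
  Transmitter T4: 0.17 × 0.094 × 0.375 = 0.0059925
  Transmitter T3: 0.12 × 0.212 × 0.03 = 0.0007632
  Transmitter T1: 0.2 × 0.066 × 0.04 = 0.000528
Total = 0.0208905.
P(Transmitter T2 | evidence) = 0.0062568 / 0.0208905 ≈ 0.300.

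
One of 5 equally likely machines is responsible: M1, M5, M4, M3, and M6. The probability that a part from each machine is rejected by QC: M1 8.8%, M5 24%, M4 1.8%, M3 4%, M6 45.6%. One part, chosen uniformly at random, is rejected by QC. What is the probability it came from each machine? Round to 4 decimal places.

M1 0.1045, M5 0.2850, M4 0.0214, M3 0.0475, M6 0.5416

With a uniform prior (1/5 each), posterior ∝ likelihood:
  M1: 0.088
  M5: 0.24
  M4: 0.018
  M3: 0.04
  M6: 0.456
Sum = 0.842.
P(M1 | rejected) = 0.088/0.842 ≈ 0.1045
P(M5 | rejected) = 0.24/0.842 ≈ 0.2850
P(M4 | rejected) = 0.018/0.842 ≈ 0.0214
P(M3 | rejected) = 0.04/0.842 ≈ 0.0475
P(M6 | rejected) = 0.456/0.842 ≈ 0.5416
(Check: 0.1045+0.2850+0.0214+0.0475+0.5416 = 1.0000.)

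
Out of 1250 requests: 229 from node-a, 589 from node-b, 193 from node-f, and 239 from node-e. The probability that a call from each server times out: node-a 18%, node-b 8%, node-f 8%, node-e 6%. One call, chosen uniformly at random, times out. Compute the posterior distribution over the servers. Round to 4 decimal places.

node-a 0.3490, node-b 0.3989, node-f 0.1307, node-e 0.1214

By Bayes' rule, posterior ∝ prior × likelihood:
  node-a: 0.1832 × 0.18 = 0.032976
  node-b: 0.4712 × 0.08 = 0.037696
  node-f: 0.1544 × 0.08 = 0.012352
  node-e: 0.1912 × 0.06 = 0.011472
Normalizing constant = 0.094496.
P(node-a | timeout) = 0.032976/0.094496 ≈ 0.3490
P(node-b | timeout) = 0.037696/0.094496 ≈ 0.3989
P(node-f | timeout) = 0.012352/0.094496 ≈ 0.1307
P(node-e | timeout) = 0.011472/0.094496 ≈ 0.1214
(Check: 0.3490+0.3989+0.1307+0.1214 = 1.0000.)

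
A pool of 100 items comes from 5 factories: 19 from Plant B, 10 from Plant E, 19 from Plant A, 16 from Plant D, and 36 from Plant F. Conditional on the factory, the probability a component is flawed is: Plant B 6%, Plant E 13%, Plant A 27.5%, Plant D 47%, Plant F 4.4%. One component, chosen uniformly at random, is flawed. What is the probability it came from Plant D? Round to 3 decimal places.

Compute prior × likelihood for every hypothesis:
  Plant B: 0.19 × 0.06 = 0.0114
  Plant E: 0.1 × 0.13 = 0.013
  Plant A: 0.19 × 0.275 = 0.05225
  Plant D: 0.16 × 0.47 = 0.0752
  Plant F: 0.36 × 0.044 = 0.01584
Total = 0.16769.
P(Plant D | evidence) = 0.0752 / 0.16769 ≈ 0.448.

0.448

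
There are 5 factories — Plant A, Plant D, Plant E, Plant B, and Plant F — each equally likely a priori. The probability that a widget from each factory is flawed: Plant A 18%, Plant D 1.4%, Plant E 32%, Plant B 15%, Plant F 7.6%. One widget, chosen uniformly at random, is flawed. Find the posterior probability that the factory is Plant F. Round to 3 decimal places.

Since the prior is uniform, the posterior is proportional to the likelihood:
  Plant A: 0.18
  Plant D: 0.014
  Plant E: 0.32
  Plant B: 0.15
  Plant F: 0.076
Normalizing constant = 0.74.
P(Plant F | evidence) = 0.076 / 0.74 ≈ 0.103.

0.103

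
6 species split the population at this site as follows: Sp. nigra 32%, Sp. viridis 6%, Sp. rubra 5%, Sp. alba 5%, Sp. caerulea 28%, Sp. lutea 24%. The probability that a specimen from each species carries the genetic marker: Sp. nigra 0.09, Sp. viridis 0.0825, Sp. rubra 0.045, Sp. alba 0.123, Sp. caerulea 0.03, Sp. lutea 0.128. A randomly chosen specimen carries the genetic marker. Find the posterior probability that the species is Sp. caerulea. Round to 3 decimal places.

0.103

Unnormalized posteriors (prior × likelihood):
  Sp. nigra: 0.32 × 0.09 = 0.0288
  Sp. viridis: 0.06 × 0.0825 = 0.00495
  Sp. rubra: 0.05 × 0.045 = 0.00225
  Sp. alba: 0.05 × 0.123 = 0.00615
  Sp. caerulea: 0.28 × 0.03 = 0.0084
  Sp. lutea: 0.24 × 0.128 = 0.03072
Sum = 0.08127.
P(Sp. caerulea | evidence) = 0.0084 / 0.08127 ≈ 0.103.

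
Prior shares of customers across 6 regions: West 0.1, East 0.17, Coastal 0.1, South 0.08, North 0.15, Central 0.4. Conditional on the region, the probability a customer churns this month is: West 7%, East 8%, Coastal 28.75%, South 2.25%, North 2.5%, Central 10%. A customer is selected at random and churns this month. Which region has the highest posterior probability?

Compute prior × likelihood for every hypothesis:
  West: 0.1 × 0.07 = 0.007
  East: 0.17 × 0.08 = 0.0136
  Coastal: 0.1 × 0.2875 = 0.02875
  South: 0.08 × 0.0225 = 0.0018
  North: 0.15 × 0.025 = 0.00375
  Central: 0.4 × 0.1 = 0.04
Normalizing constant = 0.0949.
Largest term belongs to Central, so Central is most probable.

Central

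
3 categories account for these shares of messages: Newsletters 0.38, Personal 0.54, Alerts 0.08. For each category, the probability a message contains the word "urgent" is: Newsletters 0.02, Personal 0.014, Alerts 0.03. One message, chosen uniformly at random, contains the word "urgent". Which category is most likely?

By Bayes' rule, posterior ∝ prior × likelihood:
  Newsletters: 0.38 × 0.02 = 0.0076
  Personal: 0.54 × 0.014 = 0.00756
  Alerts: 0.08 × 0.03 = 0.0024
Sum = 0.01756.
Largest term belongs to Newsletters, so Newsletters is most probable.

Newsletters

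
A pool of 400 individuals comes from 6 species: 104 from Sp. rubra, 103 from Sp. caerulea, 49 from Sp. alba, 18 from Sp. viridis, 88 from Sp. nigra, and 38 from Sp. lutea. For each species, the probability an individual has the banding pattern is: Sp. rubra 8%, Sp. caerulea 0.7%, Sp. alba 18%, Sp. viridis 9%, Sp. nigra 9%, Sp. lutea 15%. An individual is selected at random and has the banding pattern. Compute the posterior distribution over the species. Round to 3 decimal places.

Sp. rubra 0.251, Sp. caerulea 0.022, Sp. alba 0.266, Sp. viridis 0.049, Sp. nigra 0.239, Sp. lutea 0.172

By Bayes' rule, posterior ∝ prior × likelihood:
  Sp. rubra: 0.26 × 0.08 = 0.0208
  Sp. caerulea: 0.2575 × 0.007 = 0.0018025
  Sp. alba: 0.1225 × 0.18 = 0.02205
  Sp. viridis: 0.045 × 0.09 = 0.00405
  Sp. nigra: 0.22 × 0.09 = 0.0198
  Sp. lutea: 0.095 × 0.15 = 0.01425
Normalizing constant = 0.0827525.
P(Sp. rubra | banded) = 0.0208/0.0827525 ≈ 0.251
P(Sp. caerulea | banded) = 0.0018025/0.0827525 ≈ 0.022
P(Sp. alba | banded) = 0.02205/0.0827525 ≈ 0.266
P(Sp. viridis | banded) = 0.00405/0.0827525 ≈ 0.049
P(Sp. nigra | banded) = 0.0198/0.0827525 ≈ 0.239
P(Sp. lutea | banded) = 0.01425/0.0827525 ≈ 0.172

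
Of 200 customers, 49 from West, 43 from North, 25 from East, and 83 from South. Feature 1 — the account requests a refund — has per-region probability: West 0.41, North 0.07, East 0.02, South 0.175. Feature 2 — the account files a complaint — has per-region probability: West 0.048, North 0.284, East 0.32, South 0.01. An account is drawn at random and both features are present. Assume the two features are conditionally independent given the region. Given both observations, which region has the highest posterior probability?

Compute prior × likelihood for every hypothesis:
  West: 0.245 × 0.41 × 0.048 = 0.0048216
  North: 0.215 × 0.07 × 0.284 = 0.0042742
  East: 0.125 × 0.02 × 0.32 = 0.0008
  South: 0.415 × 0.175 × 0.01 = 0.00072625
Sum = 0.01062205.
Largest term belongs to West, so West is most probable.

West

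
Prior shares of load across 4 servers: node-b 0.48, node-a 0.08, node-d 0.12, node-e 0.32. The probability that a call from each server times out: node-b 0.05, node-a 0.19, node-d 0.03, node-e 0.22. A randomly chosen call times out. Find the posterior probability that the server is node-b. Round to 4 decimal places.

0.2120

Prior × likelihood for each hypothesis:
  node-b: 0.48 × 0.05 = 0.024
  node-a: 0.08 × 0.19 = 0.0152
  node-d: 0.12 × 0.03 = 0.0036
  node-e: 0.32 × 0.22 = 0.0704
Normalizing constant = 0.1132.
P(node-b | evidence) = 0.024 / 0.1132 ≈ 0.2120.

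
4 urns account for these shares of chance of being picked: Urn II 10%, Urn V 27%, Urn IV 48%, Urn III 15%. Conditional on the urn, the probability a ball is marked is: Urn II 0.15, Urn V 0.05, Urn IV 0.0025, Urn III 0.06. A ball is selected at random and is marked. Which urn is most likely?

Urn II

Prior × likelihood for each hypothesis:
  Urn II: 0.1 × 0.15 = 0.015
  Urn V: 0.27 × 0.05 = 0.0135
  Urn IV: 0.48 × 0.0025 = 0.0012
  Urn III: 0.15 × 0.06 = 0.009
Total = 0.0387.
Largest term belongs to Urn II, so Urn II is most probable.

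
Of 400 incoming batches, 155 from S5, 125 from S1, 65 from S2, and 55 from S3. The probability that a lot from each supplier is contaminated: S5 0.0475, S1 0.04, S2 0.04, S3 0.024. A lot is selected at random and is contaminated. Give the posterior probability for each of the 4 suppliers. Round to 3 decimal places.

Compute prior × likelihood for every hypothesis:
  S5: 0.3875 × 0.0475 = 0.01840625
  S1: 0.3125 × 0.04 = 0.0125
  S2: 0.1625 × 0.04 = 0.0065
  S3: 0.1375 × 0.024 = 0.0033
Sum = 0.04070625.
P(S5 | contaminated) = 0.01840625/0.04070625 ≈ 0.452
P(S1 | contaminated) = 0.0125/0.04070625 ≈ 0.307
P(S2 | contaminated) = 0.0065/0.04070625 ≈ 0.160
P(S3 | contaminated) = 0.0033/0.04070625 ≈ 0.081

S5 0.452, S1 0.307, S2 0.160, S3 0.081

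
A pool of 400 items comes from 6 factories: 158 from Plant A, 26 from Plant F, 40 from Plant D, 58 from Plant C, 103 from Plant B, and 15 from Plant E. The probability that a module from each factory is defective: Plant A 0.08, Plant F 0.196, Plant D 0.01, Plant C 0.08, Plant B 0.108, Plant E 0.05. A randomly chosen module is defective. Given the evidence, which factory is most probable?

Unnormalized posteriors (prior × likelihood):
  Plant A: 0.395 × 0.08 = 0.0316
  Plant F: 0.065 × 0.196 = 0.01274
  Plant D: 0.1 × 0.01 = 0.001
  Plant C: 0.145 × 0.08 = 0.0116
  Plant B: 0.2575 × 0.108 = 0.02781
  Plant E: 0.0375 × 0.05 = 0.001875
Total = 0.086625.
Largest term belongs to Plant A, so Plant A is most probable.

Plant A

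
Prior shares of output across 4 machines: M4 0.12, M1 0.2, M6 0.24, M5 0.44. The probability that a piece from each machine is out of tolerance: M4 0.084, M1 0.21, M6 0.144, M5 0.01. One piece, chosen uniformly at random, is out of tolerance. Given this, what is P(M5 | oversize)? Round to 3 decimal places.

0.048

By Bayes' rule, posterior ∝ prior × likelihood:
  M4: 0.12 × 0.084 = 0.01008
  M1: 0.2 × 0.21 = 0.042
  M6: 0.24 × 0.144 = 0.03456
  M5: 0.44 × 0.01 = 0.0044
Sum = 0.09104.
P(M5 | evidence) = 0.0044 / 0.09104 ≈ 0.048.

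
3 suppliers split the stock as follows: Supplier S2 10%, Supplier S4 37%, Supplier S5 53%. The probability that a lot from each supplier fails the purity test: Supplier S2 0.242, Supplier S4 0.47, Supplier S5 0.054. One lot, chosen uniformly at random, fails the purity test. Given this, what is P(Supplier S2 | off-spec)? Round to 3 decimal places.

By Bayes' rule, posterior ∝ prior × likelihood:
  Supplier S2: 0.1 × 0.242 = 0.0242
  Supplier S4: 0.37 × 0.47 = 0.1739
  Supplier S5: 0.53 × 0.054 = 0.02862
Normalizing constant = 0.22672.
P(Supplier S2 | evidence) = 0.0242 / 0.22672 ≈ 0.107.

0.107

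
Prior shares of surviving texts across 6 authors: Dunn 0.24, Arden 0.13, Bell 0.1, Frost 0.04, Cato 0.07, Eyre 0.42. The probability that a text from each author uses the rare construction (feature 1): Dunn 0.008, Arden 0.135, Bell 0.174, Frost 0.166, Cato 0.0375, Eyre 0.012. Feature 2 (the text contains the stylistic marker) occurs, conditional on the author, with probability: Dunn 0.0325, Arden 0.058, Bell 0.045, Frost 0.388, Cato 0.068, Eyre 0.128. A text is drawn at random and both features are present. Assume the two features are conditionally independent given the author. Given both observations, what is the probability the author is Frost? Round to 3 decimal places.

Prior × likelihood for each hypothesis:
  Dunn: 0.24 × 0.008 × 0.0325 = 0.0000624
  Arden: 0.13 × 0.135 × 0.058 = 0.0010179
  Bell: 0.1 × 0.174 × 0.045 = 0.000783
  Frost: 0.04 × 0.166 × 0.388 = 0.00257632
  Cato: 0.07 × 0.0375 × 0.068 = 0.0001785
  Eyre: 0.42 × 0.012 × 0.128 = 0.00064512
Sum = 0.00526324.
P(Frost | evidence) = 0.00257632 / 0.00526324 ≈ 0.489.

0.489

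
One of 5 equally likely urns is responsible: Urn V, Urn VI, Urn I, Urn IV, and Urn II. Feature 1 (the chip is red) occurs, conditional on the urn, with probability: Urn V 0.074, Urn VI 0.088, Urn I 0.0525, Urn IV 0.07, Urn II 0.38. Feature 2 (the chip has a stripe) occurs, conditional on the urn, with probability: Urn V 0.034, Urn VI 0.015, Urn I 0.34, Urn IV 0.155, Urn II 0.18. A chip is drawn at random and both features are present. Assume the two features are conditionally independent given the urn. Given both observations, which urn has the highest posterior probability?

Urn II

Since the prior is uniform, the posterior is proportional to the likelihood:
  Urn V: 0.074 × 0.034 = 0.002516
  Urn VI: 0.088 × 0.015 = 0.00132
  Urn I: 0.0525 × 0.34 = 0.01785
  Urn IV: 0.07 × 0.155 = 0.01085
  Urn II: 0.38 × 0.18 = 0.0684
Total = 0.100936.
Largest term belongs to Urn II, so Urn II is most probable.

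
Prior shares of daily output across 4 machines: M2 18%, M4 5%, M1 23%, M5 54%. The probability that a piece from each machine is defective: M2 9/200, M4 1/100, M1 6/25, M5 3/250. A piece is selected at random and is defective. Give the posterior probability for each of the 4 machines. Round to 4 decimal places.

M2 0.1153, M4 0.0071, M1 0.7854, M5 0.0922

By Bayes' rule, posterior ∝ prior × likelihood:
  M2: 0.18 × 0.045 = 0.0081
  M4: 0.05 × 0.01 = 0.0005
  M1: 0.23 × 0.24 = 0.0552
  M5: 0.54 × 0.012 = 0.00648
Sum = 0.07028.
P(M2 | defective) = 0.0081/0.07028 ≈ 0.1153
P(M4 | defective) = 0.0005/0.07028 ≈ 0.0071
P(M1 | defective) = 0.0552/0.07028 ≈ 0.7854
P(M5 | defective) = 0.00648/0.07028 ≈ 0.0922
(Check: 0.1153+0.0071+0.7854+0.0922 = 1.0000.)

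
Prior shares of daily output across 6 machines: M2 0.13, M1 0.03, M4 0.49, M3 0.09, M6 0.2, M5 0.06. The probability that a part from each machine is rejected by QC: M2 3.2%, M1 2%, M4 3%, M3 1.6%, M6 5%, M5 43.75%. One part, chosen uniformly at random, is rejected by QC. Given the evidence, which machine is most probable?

By Bayes' rule, posterior ∝ prior × likelihood:
  M2: 0.13 × 0.032 = 0.00416
  M1: 0.03 × 0.02 = 0.0006
  M4: 0.49 × 0.03 = 0.0147
  M3: 0.09 × 0.016 = 0.00144
  M6: 0.2 × 0.05 = 0.01
  M5: 0.06 × 0.4375 = 0.02625
Sum = 0.05715.
Largest term belongs to M5, so M5 is most probable.

M5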